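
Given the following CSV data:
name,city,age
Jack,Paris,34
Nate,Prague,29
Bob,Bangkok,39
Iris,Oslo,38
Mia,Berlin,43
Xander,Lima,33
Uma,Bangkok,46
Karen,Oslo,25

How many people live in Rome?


Scanning city column for 'Rome':
Total matches: 0

ANSWER: 0


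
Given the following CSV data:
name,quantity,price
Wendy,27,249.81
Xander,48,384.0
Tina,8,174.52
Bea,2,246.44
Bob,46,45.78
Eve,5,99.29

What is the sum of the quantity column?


Values in 'quantity' column:
  Row 1: 27
  Row 2: 48
  Row 3: 8
  Row 4: 2
  Row 5: 46
  Row 6: 5
Sum = 27 + 48 + 8 + 2 + 46 + 5 = 136

ANSWER: 136


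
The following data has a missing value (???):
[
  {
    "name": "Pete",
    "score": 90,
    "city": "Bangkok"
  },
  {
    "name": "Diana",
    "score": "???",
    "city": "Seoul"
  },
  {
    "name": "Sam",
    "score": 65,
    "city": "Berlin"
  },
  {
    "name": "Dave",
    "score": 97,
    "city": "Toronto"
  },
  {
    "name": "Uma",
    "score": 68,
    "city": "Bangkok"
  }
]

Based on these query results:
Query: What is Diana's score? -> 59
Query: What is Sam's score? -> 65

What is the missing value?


The missing value is Diana's score
From query: Diana's score = 59

ANSWER: 59


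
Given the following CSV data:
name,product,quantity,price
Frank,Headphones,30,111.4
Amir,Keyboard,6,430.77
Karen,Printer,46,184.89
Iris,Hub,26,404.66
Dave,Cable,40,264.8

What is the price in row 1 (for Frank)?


Row 1: Frank
Column 'price' = 111.4

ANSWER: 111.4


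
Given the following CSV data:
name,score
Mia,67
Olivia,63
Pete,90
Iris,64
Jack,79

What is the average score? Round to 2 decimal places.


Scores: 67, 63, 90, 64, 79
Sum = 363
Count = 5
Average = 363 / 5 = 72.60

ANSWER: 72.60


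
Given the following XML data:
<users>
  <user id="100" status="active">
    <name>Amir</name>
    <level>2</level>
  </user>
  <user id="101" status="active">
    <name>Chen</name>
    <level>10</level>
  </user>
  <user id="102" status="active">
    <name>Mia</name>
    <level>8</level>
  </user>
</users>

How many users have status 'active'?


Counting users with status='active':
  Amir (id=100) -> MATCH
  Chen (id=101) -> MATCH
  Mia (id=102) -> MATCH
Count: 3

ANSWER: 3


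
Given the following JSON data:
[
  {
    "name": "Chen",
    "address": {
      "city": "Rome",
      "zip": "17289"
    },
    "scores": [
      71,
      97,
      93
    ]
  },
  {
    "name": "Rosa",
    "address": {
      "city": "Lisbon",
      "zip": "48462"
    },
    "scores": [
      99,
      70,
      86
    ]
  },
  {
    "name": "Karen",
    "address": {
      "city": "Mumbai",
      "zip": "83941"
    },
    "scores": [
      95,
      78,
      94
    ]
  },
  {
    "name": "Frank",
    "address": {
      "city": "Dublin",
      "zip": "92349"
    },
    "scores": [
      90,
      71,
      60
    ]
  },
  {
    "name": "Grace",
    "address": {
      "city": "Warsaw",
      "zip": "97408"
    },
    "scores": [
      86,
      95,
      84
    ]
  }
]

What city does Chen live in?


Path: records[0].address.city
Value: Rome

ANSWER: Rome


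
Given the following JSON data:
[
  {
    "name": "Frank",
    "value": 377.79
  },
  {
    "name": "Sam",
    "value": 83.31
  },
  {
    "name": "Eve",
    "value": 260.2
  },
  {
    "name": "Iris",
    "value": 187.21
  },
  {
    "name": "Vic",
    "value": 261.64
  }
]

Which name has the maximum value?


Comparing values:
  Frank: 377.79
  Sam: 83.31
  Eve: 260.2
  Iris: 187.21
  Vic: 261.64
Maximum: Frank (377.79)

ANSWER: Frank


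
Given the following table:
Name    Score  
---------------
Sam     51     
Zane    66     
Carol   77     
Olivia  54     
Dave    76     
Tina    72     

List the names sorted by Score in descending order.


Sorting by Score (descending):
  Carol: 77
  Dave: 76
  Tina: 72
  Zane: 66
  Olivia: 54
  Sam: 51


ANSWER: Carol, Dave, Tina, Zane, Olivia, Sam


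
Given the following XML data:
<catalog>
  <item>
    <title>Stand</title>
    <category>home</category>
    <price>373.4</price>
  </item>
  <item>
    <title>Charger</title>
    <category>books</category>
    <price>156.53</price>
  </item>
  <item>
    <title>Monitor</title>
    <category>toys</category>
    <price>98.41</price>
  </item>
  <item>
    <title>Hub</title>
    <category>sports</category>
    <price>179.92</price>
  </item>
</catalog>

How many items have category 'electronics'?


Scanning <item> elements for <category>electronics</category>:
Count: 0

ANSWER: 0


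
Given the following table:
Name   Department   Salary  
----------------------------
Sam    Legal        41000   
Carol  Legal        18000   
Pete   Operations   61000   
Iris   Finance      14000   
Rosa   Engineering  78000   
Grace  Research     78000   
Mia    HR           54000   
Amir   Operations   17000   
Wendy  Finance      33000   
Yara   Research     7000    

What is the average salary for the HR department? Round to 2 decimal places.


HR department members:
  Mia: 54000
Sum = 54000
Count = 1
Average = 54000 / 1 = 54000.00

ANSWER: 54000.00


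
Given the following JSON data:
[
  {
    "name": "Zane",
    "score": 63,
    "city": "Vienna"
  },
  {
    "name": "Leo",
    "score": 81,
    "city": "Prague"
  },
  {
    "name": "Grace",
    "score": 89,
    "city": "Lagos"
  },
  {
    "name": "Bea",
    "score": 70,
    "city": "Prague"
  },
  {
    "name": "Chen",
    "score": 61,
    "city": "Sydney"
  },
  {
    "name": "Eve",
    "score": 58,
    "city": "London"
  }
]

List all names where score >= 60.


Filtering records where score >= 60:
  Zane (score=63) -> YES
  Leo (score=81) -> YES
  Grace (score=89) -> YES
  Bea (score=70) -> YES
  Chen (score=61) -> YES
  Eve (score=58) -> no


ANSWER: Zane, Leo, Grace, Bea, Chen


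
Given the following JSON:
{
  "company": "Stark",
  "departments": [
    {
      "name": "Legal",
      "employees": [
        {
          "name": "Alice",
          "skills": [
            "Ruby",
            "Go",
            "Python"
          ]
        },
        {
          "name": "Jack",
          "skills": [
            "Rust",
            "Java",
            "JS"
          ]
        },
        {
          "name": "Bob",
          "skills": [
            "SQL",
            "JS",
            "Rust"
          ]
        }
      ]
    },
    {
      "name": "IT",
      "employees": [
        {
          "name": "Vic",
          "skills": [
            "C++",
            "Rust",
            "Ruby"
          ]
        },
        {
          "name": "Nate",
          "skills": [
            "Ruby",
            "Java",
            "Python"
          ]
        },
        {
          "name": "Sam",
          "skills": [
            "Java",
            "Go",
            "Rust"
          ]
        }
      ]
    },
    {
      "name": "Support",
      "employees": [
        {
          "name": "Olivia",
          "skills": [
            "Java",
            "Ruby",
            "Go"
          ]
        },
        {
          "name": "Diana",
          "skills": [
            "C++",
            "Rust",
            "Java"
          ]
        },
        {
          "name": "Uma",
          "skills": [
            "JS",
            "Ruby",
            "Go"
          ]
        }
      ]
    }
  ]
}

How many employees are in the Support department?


Path: departments[2].employees
Count: 3

ANSWER: 3


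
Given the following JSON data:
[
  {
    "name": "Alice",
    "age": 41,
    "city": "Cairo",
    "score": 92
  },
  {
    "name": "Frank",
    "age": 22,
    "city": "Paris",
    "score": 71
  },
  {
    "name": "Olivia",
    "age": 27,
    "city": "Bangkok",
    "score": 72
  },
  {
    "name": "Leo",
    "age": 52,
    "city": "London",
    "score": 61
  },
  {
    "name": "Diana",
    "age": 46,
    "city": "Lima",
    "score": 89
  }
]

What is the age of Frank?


Looking up record where name = Frank
Record index: 1
Field 'age' = 22

ANSWER: 22


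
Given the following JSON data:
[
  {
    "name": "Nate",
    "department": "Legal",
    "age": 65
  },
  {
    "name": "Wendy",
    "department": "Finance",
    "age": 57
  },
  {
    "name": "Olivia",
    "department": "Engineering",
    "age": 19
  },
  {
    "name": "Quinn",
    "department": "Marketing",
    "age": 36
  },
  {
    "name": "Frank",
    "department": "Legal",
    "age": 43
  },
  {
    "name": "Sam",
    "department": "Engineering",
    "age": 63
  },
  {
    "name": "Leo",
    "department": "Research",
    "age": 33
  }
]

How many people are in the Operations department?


Scanning records for department = Operations
  No matches found
Count: 0

ANSWER: 0


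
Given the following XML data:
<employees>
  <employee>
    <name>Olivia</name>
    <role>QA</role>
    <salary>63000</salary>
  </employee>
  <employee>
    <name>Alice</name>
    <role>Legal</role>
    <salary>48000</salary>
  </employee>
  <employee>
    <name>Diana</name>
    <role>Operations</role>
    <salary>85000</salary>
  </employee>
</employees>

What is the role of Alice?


Searching for <employee> with <name>Alice</name>
Found at position 2
<role>Legal</role>

ANSWER: Legal


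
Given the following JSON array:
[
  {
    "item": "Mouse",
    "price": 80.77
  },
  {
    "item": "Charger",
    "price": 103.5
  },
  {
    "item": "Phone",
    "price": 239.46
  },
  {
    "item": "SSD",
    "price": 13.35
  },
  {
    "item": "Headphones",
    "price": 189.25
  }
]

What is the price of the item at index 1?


Array index 1 -> Charger
price = 103.5

ANSWER: 103.5


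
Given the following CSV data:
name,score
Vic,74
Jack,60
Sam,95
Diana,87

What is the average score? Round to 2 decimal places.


Scores: 74, 60, 95, 87
Sum = 316
Count = 4
Average = 316 / 4 = 79.00

ANSWER: 79.00


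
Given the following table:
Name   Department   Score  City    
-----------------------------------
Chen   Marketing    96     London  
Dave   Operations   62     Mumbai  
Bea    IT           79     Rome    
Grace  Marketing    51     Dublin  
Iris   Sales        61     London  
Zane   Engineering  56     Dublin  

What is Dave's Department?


Row 2: Dave
Department = Operations

ANSWER: Operations


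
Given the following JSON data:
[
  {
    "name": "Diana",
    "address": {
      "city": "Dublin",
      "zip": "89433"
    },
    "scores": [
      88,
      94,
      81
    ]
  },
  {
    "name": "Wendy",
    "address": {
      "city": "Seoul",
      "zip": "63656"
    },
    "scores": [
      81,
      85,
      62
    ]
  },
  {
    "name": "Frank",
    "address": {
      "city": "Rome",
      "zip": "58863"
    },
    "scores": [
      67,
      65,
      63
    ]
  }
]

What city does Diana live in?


Path: records[0].address.city
Value: Dublin

ANSWER: Dublin


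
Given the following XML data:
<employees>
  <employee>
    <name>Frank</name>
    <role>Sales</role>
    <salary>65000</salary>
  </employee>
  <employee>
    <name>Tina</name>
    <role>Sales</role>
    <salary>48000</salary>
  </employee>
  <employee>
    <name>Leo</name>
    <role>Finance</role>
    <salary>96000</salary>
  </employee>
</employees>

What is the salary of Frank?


Searching for <employee> with <name>Frank</name>
Found at position 1
<salary>65000</salary>

ANSWER: 65000


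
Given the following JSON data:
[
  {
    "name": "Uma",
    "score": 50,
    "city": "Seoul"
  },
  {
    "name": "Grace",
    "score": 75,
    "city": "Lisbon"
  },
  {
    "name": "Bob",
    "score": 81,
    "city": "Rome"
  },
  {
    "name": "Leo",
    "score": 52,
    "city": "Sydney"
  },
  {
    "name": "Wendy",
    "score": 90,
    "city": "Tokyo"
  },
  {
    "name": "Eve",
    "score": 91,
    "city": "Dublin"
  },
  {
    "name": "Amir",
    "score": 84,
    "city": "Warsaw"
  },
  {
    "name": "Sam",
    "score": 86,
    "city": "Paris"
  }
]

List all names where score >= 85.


Filtering records where score >= 85:
  Uma (score=50) -> no
  Grace (score=75) -> no
  Bob (score=81) -> no
  Leo (score=52) -> no
  Wendy (score=90) -> YES
  Eve (score=91) -> YES
  Amir (score=84) -> no
  Sam (score=86) -> YES


ANSWER: Wendy, Eve, Sam


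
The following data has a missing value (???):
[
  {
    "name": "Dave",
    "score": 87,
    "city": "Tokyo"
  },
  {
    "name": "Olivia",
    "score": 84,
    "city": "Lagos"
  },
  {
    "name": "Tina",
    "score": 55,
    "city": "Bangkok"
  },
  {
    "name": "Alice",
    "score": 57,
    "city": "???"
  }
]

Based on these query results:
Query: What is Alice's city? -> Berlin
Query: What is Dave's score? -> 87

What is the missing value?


The missing value is Alice's city
From query: Alice's city = Berlin

ANSWER: Berlin


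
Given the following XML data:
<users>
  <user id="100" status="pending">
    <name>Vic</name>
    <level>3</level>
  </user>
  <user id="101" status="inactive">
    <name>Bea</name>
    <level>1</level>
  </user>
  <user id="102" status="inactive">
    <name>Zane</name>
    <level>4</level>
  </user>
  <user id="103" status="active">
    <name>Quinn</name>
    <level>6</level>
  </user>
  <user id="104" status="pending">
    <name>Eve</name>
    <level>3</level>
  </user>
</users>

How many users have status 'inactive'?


Counting users with status='inactive':
  Bea (id=101) -> MATCH
  Zane (id=102) -> MATCH
Count: 2

ANSWER: 2


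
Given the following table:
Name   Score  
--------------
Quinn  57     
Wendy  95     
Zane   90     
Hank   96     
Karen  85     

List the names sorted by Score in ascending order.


Sorting by Score (ascending):
  Quinn: 57
  Karen: 85
  Zane: 90
  Wendy: 95
  Hank: 96


ANSWER: Quinn, Karen, Zane, Wendy, Hank


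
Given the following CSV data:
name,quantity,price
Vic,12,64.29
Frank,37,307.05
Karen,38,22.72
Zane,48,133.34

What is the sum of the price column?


Values in 'price' column:
  Row 1: 64.29
  Row 2: 307.05
  Row 3: 22.72
  Row 4: 133.34
Sum = 64.29 + 307.05 + 22.72 + 133.34 = 527.4

ANSWER: 527.4


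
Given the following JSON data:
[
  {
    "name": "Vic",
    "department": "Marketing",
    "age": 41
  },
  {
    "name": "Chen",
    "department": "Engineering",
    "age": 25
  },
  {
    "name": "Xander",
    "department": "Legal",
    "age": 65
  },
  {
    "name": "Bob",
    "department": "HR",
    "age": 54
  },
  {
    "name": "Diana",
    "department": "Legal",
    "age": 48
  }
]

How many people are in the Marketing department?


Scanning records for department = Marketing
  Record 0: Vic
Count: 1

ANSWER: 1


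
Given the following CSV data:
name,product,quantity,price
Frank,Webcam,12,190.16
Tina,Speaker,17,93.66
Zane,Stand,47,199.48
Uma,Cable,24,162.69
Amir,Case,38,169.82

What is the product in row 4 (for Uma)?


Row 4: Uma
Column 'product' = Cable

ANSWER: Cable


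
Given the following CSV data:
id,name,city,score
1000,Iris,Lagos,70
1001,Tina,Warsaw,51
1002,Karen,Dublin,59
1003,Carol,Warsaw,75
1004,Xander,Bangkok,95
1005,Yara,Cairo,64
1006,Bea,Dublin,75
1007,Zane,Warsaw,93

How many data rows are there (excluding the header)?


Counting rows (excluding header):
Header: id,name,city,score
Data rows: 8

ANSWER: 8


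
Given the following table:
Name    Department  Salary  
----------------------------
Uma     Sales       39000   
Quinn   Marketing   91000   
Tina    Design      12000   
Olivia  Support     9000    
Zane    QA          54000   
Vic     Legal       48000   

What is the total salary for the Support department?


Support department members:
  Olivia: 9000
Total = 9000 = 9000

ANSWER: 9000


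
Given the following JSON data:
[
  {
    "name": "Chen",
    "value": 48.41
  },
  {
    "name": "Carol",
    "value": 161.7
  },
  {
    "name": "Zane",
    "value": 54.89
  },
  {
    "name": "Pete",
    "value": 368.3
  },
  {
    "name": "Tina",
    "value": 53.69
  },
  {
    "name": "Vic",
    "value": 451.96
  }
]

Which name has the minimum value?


Comparing values:
  Chen: 48.41
  Carol: 161.7
  Zane: 54.89
  Pete: 368.3
  Tina: 53.69
  Vic: 451.96
Minimum: Chen (48.41)

ANSWER: Chen


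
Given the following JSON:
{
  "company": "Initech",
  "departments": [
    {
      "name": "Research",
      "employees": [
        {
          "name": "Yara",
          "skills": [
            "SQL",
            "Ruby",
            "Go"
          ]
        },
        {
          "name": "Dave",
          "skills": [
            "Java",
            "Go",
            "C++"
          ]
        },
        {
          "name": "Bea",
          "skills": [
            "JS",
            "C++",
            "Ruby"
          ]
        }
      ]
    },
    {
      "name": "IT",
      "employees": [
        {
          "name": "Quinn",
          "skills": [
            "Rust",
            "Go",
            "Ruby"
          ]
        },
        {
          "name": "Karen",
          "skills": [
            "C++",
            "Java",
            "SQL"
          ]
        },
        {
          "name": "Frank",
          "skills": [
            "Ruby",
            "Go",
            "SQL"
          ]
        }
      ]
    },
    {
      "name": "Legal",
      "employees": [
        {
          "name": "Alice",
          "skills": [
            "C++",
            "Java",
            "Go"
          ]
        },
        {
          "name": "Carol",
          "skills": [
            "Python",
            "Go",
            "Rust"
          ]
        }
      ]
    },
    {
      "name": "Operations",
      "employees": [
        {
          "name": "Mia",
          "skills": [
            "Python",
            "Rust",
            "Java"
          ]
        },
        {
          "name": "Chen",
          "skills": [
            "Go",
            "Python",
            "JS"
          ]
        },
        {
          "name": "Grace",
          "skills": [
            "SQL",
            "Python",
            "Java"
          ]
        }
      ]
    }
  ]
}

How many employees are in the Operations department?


Path: departments[3].employees
Count: 3

ANSWER: 3


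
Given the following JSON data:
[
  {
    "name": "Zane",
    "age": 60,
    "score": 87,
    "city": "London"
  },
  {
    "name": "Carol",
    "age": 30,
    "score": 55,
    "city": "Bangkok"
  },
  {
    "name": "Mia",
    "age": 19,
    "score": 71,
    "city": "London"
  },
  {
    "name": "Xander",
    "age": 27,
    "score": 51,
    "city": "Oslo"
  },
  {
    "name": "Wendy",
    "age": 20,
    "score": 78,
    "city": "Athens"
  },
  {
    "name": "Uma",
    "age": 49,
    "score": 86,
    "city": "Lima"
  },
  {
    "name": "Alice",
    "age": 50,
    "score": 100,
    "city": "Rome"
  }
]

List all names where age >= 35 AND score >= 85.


Checking both conditions:
  Zane (age=60, score=87) -> YES
  Carol (age=30, score=55) -> no
  Mia (age=19, score=71) -> no
  Xander (age=27, score=51) -> no
  Wendy (age=20, score=78) -> no
  Uma (age=49, score=86) -> YES
  Alice (age=50, score=100) -> YES


ANSWER: Zane, Uma, Alice


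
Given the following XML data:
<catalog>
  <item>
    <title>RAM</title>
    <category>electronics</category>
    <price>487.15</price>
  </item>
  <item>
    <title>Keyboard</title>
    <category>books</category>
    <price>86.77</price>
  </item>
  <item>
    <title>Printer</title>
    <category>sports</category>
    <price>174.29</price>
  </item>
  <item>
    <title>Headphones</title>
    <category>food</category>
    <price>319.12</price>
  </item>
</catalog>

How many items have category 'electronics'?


Scanning <item> elements for <category>electronics</category>:
  Item 1: RAM -> MATCH
Count: 1

ANSWER: 1


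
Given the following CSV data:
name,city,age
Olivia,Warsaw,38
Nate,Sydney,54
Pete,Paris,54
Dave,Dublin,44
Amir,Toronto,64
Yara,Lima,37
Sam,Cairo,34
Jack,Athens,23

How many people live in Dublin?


Scanning city column for 'Dublin':
  Row 4: Dave -> MATCH
Total matches: 1

ANSWER: 1


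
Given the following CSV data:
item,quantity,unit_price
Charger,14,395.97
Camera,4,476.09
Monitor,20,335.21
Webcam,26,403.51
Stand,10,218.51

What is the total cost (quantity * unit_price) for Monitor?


Row: Monitor
quantity = 20
unit_price = 335.21
total = 20 * 335.21 = 6704.2

ANSWER: 6704.2


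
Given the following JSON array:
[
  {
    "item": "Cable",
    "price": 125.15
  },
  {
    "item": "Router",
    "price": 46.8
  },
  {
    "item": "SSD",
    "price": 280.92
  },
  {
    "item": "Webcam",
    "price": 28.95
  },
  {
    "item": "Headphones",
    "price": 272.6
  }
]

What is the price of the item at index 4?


Array index 4 -> Headphones
price = 272.6

ANSWER: 272.6


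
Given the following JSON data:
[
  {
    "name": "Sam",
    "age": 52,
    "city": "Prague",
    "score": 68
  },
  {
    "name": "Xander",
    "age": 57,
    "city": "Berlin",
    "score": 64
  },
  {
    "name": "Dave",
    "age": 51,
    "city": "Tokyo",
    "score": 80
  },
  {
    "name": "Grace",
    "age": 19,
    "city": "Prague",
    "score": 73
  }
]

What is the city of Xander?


Looking up record where name = Xander
Record index: 1
Field 'city' = Berlin

ANSWER: Berlin


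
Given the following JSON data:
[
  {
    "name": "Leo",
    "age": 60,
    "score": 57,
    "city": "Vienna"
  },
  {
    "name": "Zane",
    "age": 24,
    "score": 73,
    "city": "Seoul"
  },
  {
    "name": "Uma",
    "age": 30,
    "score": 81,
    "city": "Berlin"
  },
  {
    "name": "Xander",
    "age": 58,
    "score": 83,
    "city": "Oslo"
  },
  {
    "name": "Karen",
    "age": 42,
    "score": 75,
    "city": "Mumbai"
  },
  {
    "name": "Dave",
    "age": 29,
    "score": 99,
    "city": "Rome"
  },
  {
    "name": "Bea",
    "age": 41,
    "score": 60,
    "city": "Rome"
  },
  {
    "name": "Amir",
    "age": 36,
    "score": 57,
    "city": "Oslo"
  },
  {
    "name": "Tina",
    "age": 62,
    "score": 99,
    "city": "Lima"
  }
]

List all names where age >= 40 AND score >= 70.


Checking both conditions:
  Leo (age=60, score=57) -> no
  Zane (age=24, score=73) -> no
  Uma (age=30, score=81) -> no
  Xander (age=58, score=83) -> YES
  Karen (age=42, score=75) -> YES
  Dave (age=29, score=99) -> no
  Bea (age=41, score=60) -> no
  Amir (age=36, score=57) -> no
  Tina (age=62, score=99) -> YES


ANSWER: Xander, Karen, Tina


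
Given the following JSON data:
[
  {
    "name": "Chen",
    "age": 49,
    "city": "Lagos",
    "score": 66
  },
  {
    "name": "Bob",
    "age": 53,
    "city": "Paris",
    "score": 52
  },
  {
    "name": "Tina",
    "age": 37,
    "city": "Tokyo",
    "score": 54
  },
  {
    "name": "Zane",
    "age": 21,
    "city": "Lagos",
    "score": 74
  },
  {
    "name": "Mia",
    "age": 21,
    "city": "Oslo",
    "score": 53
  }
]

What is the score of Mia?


Looking up record where name = Mia
Record index: 4
Field 'score' = 53

ANSWER: 53


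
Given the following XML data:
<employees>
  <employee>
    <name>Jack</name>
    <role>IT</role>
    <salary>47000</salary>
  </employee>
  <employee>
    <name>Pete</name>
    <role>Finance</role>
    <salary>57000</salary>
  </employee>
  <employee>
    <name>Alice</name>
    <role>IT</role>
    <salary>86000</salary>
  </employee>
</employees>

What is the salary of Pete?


Searching for <employee> with <name>Pete</name>
Found at position 2
<salary>57000</salary>

ANSWER: 57000


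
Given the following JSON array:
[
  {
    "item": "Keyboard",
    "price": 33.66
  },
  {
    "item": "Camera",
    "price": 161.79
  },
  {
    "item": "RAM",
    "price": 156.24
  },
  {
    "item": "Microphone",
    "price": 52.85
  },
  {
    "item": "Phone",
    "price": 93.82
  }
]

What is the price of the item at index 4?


Array index 4 -> Phone
price = 93.82

ANSWER: 93.82


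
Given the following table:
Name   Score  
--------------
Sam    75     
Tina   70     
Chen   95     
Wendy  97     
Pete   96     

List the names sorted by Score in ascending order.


Sorting by Score (ascending):
  Tina: 70
  Sam: 75
  Chen: 95
  Pete: 96
  Wendy: 97


ANSWER: Tina, Sam, Chen, Pete, Wendy


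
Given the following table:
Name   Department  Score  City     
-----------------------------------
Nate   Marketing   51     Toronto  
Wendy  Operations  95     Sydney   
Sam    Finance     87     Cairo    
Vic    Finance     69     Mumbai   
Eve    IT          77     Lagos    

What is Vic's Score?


Row 4: Vic
Score = 69

ANSWER: 69


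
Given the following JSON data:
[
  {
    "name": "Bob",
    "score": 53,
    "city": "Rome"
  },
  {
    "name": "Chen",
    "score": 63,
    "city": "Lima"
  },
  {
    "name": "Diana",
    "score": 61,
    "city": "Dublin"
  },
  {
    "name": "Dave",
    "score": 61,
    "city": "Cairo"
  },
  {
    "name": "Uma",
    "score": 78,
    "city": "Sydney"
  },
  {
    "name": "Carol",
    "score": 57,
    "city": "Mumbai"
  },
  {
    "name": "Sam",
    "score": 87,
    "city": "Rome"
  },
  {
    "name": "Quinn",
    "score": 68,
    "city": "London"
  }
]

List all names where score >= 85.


Filtering records where score >= 85:
  Bob (score=53) -> no
  Chen (score=63) -> no
  Diana (score=61) -> no
  Dave (score=61) -> no
  Uma (score=78) -> no
  Carol (score=57) -> no
  Sam (score=87) -> YES
  Quinn (score=68) -> no


ANSWER: Sam


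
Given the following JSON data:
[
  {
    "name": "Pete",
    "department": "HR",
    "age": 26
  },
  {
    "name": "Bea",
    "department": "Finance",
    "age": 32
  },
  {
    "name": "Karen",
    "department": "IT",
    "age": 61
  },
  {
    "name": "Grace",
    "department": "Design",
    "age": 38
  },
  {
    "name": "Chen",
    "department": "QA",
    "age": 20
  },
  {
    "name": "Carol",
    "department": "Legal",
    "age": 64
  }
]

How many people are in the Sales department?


Scanning records for department = Sales
  No matches found
Count: 0

ANSWER: 0


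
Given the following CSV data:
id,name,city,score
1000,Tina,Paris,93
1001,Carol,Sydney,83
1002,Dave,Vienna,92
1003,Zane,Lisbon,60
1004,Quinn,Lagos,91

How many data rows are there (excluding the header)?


Counting rows (excluding header):
Header: id,name,city,score
Data rows: 5

ANSWER: 5


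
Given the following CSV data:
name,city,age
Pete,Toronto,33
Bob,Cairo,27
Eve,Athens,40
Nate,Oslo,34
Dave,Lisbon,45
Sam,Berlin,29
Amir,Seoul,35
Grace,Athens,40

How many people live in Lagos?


Scanning city column for 'Lagos':
Total matches: 0

ANSWER: 0


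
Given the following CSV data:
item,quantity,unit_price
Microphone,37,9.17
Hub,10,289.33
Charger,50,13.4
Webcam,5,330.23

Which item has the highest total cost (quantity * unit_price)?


Computing row totals:
  Microphone: 339.29
  Hub: 2893.3
  Charger: 670.0
  Webcam: 1651.15
Maximum: Hub (2893.3)

ANSWER: Hub


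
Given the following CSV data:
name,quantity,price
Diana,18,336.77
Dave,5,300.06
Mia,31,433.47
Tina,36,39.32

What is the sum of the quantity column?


Values in 'quantity' column:
  Row 1: 18
  Row 2: 5
  Row 3: 31
  Row 4: 36
Sum = 18 + 5 + 31 + 36 = 90

ANSWER: 90


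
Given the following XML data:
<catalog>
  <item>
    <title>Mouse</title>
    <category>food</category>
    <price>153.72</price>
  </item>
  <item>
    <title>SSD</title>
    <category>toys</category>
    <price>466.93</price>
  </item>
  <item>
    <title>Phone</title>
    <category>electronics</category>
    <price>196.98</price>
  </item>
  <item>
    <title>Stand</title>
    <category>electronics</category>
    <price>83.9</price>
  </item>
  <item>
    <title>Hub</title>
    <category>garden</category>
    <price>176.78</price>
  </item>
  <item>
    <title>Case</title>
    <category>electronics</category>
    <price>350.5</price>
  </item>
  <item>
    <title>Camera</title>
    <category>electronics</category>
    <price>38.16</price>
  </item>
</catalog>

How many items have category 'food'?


Scanning <item> elements for <category>food</category>:
  Item 1: Mouse -> MATCH
Count: 1

ANSWER: 1


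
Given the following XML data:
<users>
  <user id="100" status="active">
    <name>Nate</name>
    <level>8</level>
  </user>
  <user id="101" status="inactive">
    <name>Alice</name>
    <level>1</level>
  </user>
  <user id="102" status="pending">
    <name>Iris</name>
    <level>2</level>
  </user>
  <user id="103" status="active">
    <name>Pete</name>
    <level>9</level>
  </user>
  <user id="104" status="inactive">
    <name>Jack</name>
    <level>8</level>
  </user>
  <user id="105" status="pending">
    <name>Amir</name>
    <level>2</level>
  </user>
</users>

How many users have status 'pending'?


Counting users with status='pending':
  Iris (id=102) -> MATCH
  Amir (id=105) -> MATCH
Count: 2

ANSWER: 2


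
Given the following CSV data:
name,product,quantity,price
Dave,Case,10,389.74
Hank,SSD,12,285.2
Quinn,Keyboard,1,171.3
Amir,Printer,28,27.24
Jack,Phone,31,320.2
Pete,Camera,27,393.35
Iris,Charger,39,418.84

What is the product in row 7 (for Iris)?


Row 7: Iris
Column 'product' = Charger

ANSWER: Charger


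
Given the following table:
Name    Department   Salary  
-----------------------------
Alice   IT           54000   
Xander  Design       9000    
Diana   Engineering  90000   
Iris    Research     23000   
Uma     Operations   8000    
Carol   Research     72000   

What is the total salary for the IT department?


IT department members:
  Alice: 54000
Total = 54000 = 54000

ANSWER: 54000


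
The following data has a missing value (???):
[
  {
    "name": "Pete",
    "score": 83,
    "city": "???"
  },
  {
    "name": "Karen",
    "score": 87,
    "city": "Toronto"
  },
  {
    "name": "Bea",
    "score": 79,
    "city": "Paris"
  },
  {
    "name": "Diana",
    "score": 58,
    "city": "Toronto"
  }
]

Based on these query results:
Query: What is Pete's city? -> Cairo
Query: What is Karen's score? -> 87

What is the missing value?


The missing value is Pete's city
From query: Pete's city = Cairo

ANSWER: Cairo


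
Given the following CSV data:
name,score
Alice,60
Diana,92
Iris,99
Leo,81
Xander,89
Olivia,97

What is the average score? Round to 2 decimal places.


Scores: 60, 92, 99, 81, 89, 97
Sum = 518
Count = 6
Average = 518 / 6 = 86.33

ANSWER: 86.33


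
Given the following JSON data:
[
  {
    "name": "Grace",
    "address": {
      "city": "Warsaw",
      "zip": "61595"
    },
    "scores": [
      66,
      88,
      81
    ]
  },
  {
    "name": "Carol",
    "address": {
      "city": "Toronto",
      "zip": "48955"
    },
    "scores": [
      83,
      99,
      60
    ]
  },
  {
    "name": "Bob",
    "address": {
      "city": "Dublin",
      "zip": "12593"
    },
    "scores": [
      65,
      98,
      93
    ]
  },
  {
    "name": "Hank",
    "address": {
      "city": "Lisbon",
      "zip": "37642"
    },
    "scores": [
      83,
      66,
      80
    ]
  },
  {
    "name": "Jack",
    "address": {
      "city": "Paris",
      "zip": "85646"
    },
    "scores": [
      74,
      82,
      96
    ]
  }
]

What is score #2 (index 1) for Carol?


Path: records[1].scores[1]
Value: 99

ANSWER: 99


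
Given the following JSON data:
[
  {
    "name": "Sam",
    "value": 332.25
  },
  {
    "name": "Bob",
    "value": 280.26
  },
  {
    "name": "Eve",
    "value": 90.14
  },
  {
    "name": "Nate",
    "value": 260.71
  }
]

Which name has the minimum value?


Comparing values:
  Sam: 332.25
  Bob: 280.26
  Eve: 90.14
  Nate: 260.71
Minimum: Eve (90.14)

ANSWER: Eve


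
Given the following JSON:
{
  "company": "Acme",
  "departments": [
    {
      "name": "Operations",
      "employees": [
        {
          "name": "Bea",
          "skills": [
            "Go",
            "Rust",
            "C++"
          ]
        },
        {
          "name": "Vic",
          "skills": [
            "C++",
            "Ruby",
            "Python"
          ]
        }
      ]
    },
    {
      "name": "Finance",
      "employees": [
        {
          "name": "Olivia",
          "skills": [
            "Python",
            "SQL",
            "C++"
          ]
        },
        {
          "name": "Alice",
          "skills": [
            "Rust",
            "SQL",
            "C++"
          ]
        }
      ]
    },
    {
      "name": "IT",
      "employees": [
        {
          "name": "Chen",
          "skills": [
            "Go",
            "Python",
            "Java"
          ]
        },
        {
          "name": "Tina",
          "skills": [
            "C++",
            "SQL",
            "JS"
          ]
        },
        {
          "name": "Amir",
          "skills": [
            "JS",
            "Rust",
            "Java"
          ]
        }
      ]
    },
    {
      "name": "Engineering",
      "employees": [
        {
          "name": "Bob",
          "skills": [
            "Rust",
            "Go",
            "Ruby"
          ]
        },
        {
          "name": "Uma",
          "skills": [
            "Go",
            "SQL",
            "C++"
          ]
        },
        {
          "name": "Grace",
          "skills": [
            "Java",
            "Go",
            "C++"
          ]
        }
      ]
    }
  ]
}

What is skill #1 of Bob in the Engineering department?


Path: departments[3].employees[0].skills[0]
Value: Rust

ANSWER: Rust


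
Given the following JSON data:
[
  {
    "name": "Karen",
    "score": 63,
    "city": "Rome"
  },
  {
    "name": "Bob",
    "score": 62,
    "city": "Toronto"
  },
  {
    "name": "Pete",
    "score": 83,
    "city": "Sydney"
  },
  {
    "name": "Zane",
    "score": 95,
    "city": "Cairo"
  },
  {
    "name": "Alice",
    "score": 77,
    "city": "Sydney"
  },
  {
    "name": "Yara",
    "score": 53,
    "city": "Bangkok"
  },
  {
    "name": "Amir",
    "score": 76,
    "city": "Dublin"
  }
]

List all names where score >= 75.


Filtering records where score >= 75:
  Karen (score=63) -> no
  Bob (score=62) -> no
  Pete (score=83) -> YES
  Zane (score=95) -> YES
  Alice (score=77) -> YES
  Yara (score=53) -> no
  Amir (score=76) -> YES


ANSWER: Pete, Zane, Alice, Amir


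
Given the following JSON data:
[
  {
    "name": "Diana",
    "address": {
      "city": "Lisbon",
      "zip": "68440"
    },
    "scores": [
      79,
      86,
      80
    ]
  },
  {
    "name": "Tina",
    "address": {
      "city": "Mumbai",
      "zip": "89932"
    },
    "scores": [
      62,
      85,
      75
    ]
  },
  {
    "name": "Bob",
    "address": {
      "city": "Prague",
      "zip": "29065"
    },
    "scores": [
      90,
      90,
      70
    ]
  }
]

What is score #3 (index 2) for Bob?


Path: records[2].scores[2]
Value: 70

ANSWER: 70


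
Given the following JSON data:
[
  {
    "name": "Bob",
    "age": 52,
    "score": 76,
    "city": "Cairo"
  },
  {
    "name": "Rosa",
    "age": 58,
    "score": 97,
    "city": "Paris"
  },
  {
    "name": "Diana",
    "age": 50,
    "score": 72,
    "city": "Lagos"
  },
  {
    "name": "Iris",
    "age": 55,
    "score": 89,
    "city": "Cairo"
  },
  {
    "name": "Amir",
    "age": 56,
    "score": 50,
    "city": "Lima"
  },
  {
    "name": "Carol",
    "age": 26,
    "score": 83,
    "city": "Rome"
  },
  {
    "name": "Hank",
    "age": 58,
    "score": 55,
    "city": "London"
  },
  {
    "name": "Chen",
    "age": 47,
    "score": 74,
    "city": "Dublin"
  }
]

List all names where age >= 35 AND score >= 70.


Checking both conditions:
  Bob (age=52, score=76) -> YES
  Rosa (age=58, score=97) -> YES
  Diana (age=50, score=72) -> YES
  Iris (age=55, score=89) -> YES
  Amir (age=56, score=50) -> no
  Carol (age=26, score=83) -> no
  Hank (age=58, score=55) -> no
  Chen (age=47, score=74) -> YES


ANSWER: Bob, Rosa, Diana, Iris, Chen


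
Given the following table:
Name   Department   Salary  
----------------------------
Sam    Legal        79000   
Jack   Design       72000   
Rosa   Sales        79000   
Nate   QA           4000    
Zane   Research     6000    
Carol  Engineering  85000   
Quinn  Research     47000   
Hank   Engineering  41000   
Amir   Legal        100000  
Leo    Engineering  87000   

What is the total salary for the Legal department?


Legal department members:
  Sam: 79000
  Amir: 100000
Total = 79000 + 100000 = 179000

ANSWER: 179000


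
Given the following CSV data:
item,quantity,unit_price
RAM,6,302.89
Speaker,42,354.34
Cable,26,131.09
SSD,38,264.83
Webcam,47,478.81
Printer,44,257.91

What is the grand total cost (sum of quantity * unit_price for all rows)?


Computing row totals:
  RAM: 6 * 302.89 = 1817.34
  Speaker: 42 * 354.34 = 14882.28
  Cable: 26 * 131.09 = 3408.34
  SSD: 38 * 264.83 = 10063.54
  Webcam: 47 * 478.81 = 22504.07
  Printer: 44 * 257.91 = 11348.04
Grand total = 1817.34 + 14882.28 + 3408.34 + 10063.54 + 22504.07 + 11348.04 = 64023.61

ANSWER: 64023.61


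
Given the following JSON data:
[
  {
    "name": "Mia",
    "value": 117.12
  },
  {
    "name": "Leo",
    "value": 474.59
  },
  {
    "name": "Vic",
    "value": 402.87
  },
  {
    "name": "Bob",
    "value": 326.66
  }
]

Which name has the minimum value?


Comparing values:
  Mia: 117.12
  Leo: 474.59
  Vic: 402.87
  Bob: 326.66
Minimum: Mia (117.12)

ANSWER: Mia


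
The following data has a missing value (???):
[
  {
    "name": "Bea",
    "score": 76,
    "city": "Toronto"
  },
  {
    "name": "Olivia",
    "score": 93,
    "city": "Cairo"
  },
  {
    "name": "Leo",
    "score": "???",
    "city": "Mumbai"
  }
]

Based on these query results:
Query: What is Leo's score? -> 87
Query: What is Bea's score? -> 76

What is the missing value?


The missing value is Leo's score
From query: Leo's score = 87

ANSWER: 87


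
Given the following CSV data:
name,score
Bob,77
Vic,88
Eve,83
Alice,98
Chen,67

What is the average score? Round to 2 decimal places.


Scores: 77, 88, 83, 98, 67
Sum = 413
Count = 5
Average = 413 / 5 = 82.60

ANSWER: 82.60


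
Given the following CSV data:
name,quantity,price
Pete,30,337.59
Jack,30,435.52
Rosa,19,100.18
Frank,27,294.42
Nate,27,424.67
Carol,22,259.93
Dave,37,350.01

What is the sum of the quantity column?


Values in 'quantity' column:
  Row 1: 30
  Row 2: 30
  Row 3: 19
  Row 4: 27
  Row 5: 27
  Row 6: 22
  Row 7: 37
Sum = 30 + 30 + 19 + 27 + 27 + 22 + 37 = 192

ANSWER: 192


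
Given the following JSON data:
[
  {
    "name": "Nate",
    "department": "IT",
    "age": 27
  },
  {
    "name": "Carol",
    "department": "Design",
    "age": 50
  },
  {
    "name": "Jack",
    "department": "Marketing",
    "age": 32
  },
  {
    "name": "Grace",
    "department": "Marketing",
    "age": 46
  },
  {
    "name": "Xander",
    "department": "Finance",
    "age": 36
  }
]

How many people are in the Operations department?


Scanning records for department = Operations
  No matches found
Count: 0

ANSWER: 0


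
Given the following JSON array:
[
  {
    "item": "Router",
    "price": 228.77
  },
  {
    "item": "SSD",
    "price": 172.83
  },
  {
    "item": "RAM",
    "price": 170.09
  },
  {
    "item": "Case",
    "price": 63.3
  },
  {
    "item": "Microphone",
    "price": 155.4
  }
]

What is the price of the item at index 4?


Array index 4 -> Microphone
price = 155.4

ANSWER: 155.4


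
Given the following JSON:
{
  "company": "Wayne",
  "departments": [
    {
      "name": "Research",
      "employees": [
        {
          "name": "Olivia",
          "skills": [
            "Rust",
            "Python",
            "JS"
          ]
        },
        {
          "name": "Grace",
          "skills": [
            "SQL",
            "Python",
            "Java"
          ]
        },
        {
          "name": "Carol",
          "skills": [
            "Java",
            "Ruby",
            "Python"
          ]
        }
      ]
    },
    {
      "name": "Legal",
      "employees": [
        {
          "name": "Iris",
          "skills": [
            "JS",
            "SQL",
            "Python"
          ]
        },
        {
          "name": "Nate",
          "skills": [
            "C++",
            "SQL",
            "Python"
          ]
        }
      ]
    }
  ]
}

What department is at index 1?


Path: departments[1].name
Value: Legal

ANSWER: Legal


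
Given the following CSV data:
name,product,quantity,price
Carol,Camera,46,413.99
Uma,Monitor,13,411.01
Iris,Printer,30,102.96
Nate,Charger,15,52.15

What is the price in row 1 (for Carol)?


Row 1: Carol
Column 'price' = 413.99

ANSWER: 413.99
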